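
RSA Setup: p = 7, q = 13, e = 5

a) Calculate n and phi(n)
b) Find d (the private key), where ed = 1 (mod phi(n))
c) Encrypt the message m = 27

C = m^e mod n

Step 1: n = 7 * 13 = 91.
Step 2: phi(n) = (7-1)(13-1) = 6 * 12 = 72.
Step 3: Find d = 5^(-1) mod 72 = 29.
  Verify: 5 * 29 = 145 = 1 (mod 72).
Step 4: C = 27^5 mod 91 = 27.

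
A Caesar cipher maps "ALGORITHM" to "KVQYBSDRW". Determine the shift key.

Step 1: Compare first letters: A (position 0) -> K (position 10).
Step 2: Shift = (10 - 0) mod 26 = 10.
The shift value is 10.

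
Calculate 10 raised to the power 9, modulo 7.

Step 1: Compute 10^9 mod 7 step by step, reducing modulo 7 at each step.
  10^1 mod 7 = 3
  10^2 mod 7 = (3 * 10) mod 7 = 2
  10^3 mod 7 = (2 * 10) mod 7 = 6
  10^4 mod 7 = (6 * 10) mod 7 = 4
  10^5 mod 7 = (4 * 10) mod 7 = 5
  10^6 mod 7 = (5 * 10) mod 7 = 1
  10^7 mod 7 = (1 * 10) mod 7 = 3
  10^8 mod 7 = (3 * 10) mod 7 = 2
  10^9 mod 7 = (2 * 10) mod 7 = 6
Step 2: Result = 6.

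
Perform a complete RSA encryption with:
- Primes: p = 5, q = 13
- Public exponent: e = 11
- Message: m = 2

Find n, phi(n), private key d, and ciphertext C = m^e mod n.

Step 1: n = 5 * 13 = 65.
Step 2: phi(n) = (5-1)(13-1) = 4 * 12 = 48.
Step 3: Find d = 11^(-1) mod 48 = 35.
  Verify: 11 * 35 = 385 = 1 (mod 48).
Step 4: C = 2^11 mod 65 = 33.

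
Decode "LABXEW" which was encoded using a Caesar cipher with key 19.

Step 1: Reverse the shift by subtracting 19 from each letter position.
  L (position 11) -> position (11-19) mod 26 = 18 -> S
  A (position 0) -> position (0-19) mod 26 = 7 -> H
  B (position 1) -> position (1-19) mod 26 = 8 -> I
  X (position 23) -> position (23-19) mod 26 = 4 -> E
  E (position 4) -> position (4-19) mod 26 = 11 -> L
  W (position 22) -> position (22-19) mod 26 = 3 -> D
Decrypted message: SHIELD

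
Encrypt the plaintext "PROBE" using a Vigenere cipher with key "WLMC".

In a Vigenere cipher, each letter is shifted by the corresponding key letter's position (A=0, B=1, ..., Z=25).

Step 1: Repeat key to match plaintext length:
  Plaintext: PROBE
  Key:       WLMCW
Step 2: Encrypt each letter:
  P(15) + W(22) = (15+22) mod 26 = 11 = L
  R(17) + L(11) = (17+11) mod 26 = 2 = C
  O(14) + M(12) = (14+12) mod 26 = 0 = A
  B(1) + C(2) = (1+2) mod 26 = 3 = D
  E(4) + W(22) = (4+22) mod 26 = 0 = A
Ciphertext: LCADA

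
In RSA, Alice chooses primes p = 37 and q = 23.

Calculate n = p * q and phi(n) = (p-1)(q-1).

Step 1: n = p * q = 37 * 23 = 851.
Step 2: phi(n) = (p-1)(q-1) = 36 * 22 = 792.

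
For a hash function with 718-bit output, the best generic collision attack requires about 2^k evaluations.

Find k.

Step 1: The hash has a 718-bit output.
Step 2: Collision resistance means it should be infeasible to find any x != y with h(x) = h(y).
By the birthday bound, a generic collision search succeeds after about sqrt(2^718) = 2^(718/2) = 2^359 evaluations.
Step 3: Security level = 359 bits.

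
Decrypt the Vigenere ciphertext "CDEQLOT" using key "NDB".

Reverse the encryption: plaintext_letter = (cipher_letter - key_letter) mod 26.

Step 1: Extend key: NDBNDBN
Step 2: Decrypt each letter (c - k) mod 26:
  C(2) - N(13) = (2-13) mod 26 = 15 = P
  D(3) - D(3) = (3-3) mod 26 = 0 = A
  E(4) - B(1) = (4-1) mod 26 = 3 = D
  Q(16) - N(13) = (16-13) mod 26 = 3 = D
  L(11) - D(3) = (11-3) mod 26 = 8 = I
  O(14) - B(1) = (14-1) mod 26 = 13 = N
  T(19) - N(13) = (19-13) mod 26 = 6 = G
Plaintext: PADDING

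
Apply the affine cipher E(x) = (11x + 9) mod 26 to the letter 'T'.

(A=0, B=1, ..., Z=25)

Step 1: Convert 'T' to number: x = 19.
Step 2: E(19) = (11 * 19 + 9) mod 26 = 218 mod 26 = 10.
Step 3: Convert 10 back to letter: K.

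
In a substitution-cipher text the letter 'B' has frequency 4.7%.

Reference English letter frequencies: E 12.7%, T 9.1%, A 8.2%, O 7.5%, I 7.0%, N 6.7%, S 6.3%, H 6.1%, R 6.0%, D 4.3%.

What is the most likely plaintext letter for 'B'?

Step 1: The observed frequency is 4.7%.
Step 2: Compare with English frequencies:
  E: 12.7% (difference: 8.0%)
  T: 9.1% (difference: 4.4%)
  A: 8.2% (difference: 3.5%)
  O: 7.5% (difference: 2.8%)
  I: 7.0% (difference: 2.3%)
  N: 6.7% (difference: 2.0%)
  S: 6.3% (difference: 1.6%)
  H: 6.1% (difference: 1.4%)
  R: 6.0% (difference: 1.3%)
  D: 4.3% (difference: 0.4%) <-- closest
Step 3: 'B' most likely represents 'D' (frequency 4.3%).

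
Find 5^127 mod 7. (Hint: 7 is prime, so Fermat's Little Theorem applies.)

Step 1: Since 7 is prime, by Fermat's Little Theorem: 5^6 = 1 (mod 7).
Step 2: Reduce exponent: 127 mod 6 = 1.
Step 3: So 5^127 = 5^1 (mod 7).
Step 4: 5^1 mod 7 = 5.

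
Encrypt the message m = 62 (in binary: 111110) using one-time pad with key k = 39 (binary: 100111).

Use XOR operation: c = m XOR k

Step 1: Write out the XOR operation bit by bit:
  Message: 111110
  Key:     100111
  XOR:     011001
Step 2: Convert to decimal: 011001 = 25.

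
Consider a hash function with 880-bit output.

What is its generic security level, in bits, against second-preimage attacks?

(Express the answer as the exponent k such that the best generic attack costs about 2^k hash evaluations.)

Step 1: The hash has a 880-bit output.
Step 2: Second-preimage resistance means: given a specific input x, it should be infeasible to find a different y with h(y) = h(x).
With a 880-bit output, a generic search for a second preimage costs about 2^880 evaluations (each trial matches the fixed target with probability 2^-880).
Step 3: Security level = 880 bits.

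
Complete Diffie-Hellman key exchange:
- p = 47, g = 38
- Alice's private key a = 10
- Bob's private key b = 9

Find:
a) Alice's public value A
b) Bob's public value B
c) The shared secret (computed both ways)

Step 1: A = g^a mod p = 38^10 mod 47 = 7.
Step 2: B = g^b mod p = 38^9 mod 47 = 41.
Step 3: Alice computes s = B^a mod p = 41^10 mod 47 = 18.
Step 4: Bob computes s = A^b mod p = 7^9 mod 47 = 18.
Both sides agree: shared secret = 18.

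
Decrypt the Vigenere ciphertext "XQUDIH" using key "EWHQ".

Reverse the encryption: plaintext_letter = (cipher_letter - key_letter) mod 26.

Step 1: Extend key: EWHQEW
Step 2: Decrypt each letter (c - k) mod 26:
  X(23) - E(4) = (23-4) mod 26 = 19 = T
  Q(16) - W(22) = (16-22) mod 26 = 20 = U
  U(20) - H(7) = (20-7) mod 26 = 13 = N
  D(3) - Q(16) = (3-16) mod 26 = 13 = N
  I(8) - E(4) = (8-4) mod 26 = 4 = E
  H(7) - W(22) = (7-22) mod 26 = 11 = L
Plaintext: TUNNEL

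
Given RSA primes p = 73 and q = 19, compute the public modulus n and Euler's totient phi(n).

Step 1: n = p * q = 73 * 19 = 1387.
Step 2: phi(n) = (p-1)(q-1) = 72 * 18 = 1296.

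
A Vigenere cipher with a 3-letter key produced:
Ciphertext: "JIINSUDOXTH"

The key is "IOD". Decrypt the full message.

Step 1: Key 'IOD' has length 3. Extended key: IODIODIODIO
Step 2: Decrypt each position:
  J(9) - I(8) = 1 = B
  I(8) - O(14) = 20 = U
  I(8) - D(3) = 5 = F
  N(13) - I(8) = 5 = F
  S(18) - O(14) = 4 = E
  U(20) - D(3) = 17 = R
  D(3) - I(8) = 21 = V
  O(14) - O(14) = 0 = A
  X(23) - D(3) = 20 = U
  T(19) - I(8) = 11 = L
  H(7) - O(14) = 19 = T
Plaintext: BUFFERVAULT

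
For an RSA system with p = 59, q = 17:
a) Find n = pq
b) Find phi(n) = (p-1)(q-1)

Step 1: n = p * q = 59 * 17 = 1003.
Step 2: phi(n) = (p-1)(q-1) = 58 * 16 = 928.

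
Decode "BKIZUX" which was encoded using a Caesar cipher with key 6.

Step 1: Reverse the shift by subtracting 6 from each letter position.
  B (position 1) -> position (1-6) mod 26 = 21 -> V
  K (position 10) -> position (10-6) mod 26 = 4 -> E
  I (position 8) -> position (8-6) mod 26 = 2 -> C
  Z (position 25) -> position (25-6) mod 26 = 19 -> T
  U (position 20) -> position (20-6) mod 26 = 14 -> O
  X (position 23) -> position (23-6) mod 26 = 17 -> R
Decrypted message: VECTOR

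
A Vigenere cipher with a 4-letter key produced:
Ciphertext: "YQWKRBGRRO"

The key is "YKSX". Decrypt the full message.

Step 1: Key 'YKSX' has length 4. Extended key: YKSXYKSXYK
Step 2: Decrypt each position:
  Y(24) - Y(24) = 0 = A
  Q(16) - K(10) = 6 = G
  W(22) - S(18) = 4 = E
  K(10) - X(23) = 13 = N
  R(17) - Y(24) = 19 = T
  B(1) - K(10) = 17 = R
  G(6) - S(18) = 14 = O
  R(17) - X(23) = 20 = U
  R(17) - Y(24) = 19 = T
  O(14) - K(10) = 4 = E
Plaintext: AGENTROUTE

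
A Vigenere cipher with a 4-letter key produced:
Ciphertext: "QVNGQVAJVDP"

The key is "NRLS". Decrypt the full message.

Step 1: Key 'NRLS' has length 4. Extended key: NRLSNRLSNRL
Step 2: Decrypt each position:
  Q(16) - N(13) = 3 = D
  V(21) - R(17) = 4 = E
  N(13) - L(11) = 2 = C
  G(6) - S(18) = 14 = O
  Q(16) - N(13) = 3 = D
  V(21) - R(17) = 4 = E
  A(0) - L(11) = 15 = P
  J(9) - S(18) = 17 = R
  V(21) - N(13) = 8 = I
  D(3) - R(17) = 12 = M
  P(15) - L(11) = 4 = E
Plaintext: DECODEPRIME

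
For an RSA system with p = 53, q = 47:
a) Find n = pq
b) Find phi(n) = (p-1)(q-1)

Step 1: n = p * q = 53 * 47 = 2491.
Step 2: phi(n) = (p-1)(q-1) = 52 * 46 = 2392.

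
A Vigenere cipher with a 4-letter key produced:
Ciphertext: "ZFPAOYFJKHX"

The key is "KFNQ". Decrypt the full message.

Step 1: Key 'KFNQ' has length 4. Extended key: KFNQKFNQKFN
Step 2: Decrypt each position:
  Z(25) - K(10) = 15 = P
  F(5) - F(5) = 0 = A
  P(15) - N(13) = 2 = C
  A(0) - Q(16) = 10 = K
  O(14) - K(10) = 4 = E
  Y(24) - F(5) = 19 = T
  F(5) - N(13) = 18 = S
  J(9) - Q(16) = 19 = T
  K(10) - K(10) = 0 = A
  H(7) - F(5) = 2 = C
  X(23) - N(13) = 10 = K
Plaintext: PACKETSTACK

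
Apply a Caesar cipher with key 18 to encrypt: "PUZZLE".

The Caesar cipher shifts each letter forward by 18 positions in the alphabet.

Step 1: For each letter, shift forward by 18 positions (mod 26).
  P (position 15) -> position (15+18) mod 26 = 7 -> H
  U (position 20) -> position (20+18) mod 26 = 12 -> M
  Z (position 25) -> position (25+18) mod 26 = 17 -> R
  Z (position 25) -> position (25+18) mod 26 = 17 -> R
  L (position 11) -> position (11+18) mod 26 = 3 -> D
  E (position 4) -> position (4+18) mod 26 = 22 -> W
Result: HMRRDW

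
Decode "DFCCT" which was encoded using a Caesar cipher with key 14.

Step 1: Reverse the shift by subtracting 14 from each letter position.
  D (position 3) -> position (3-14) mod 26 = 15 -> P
  F (position 5) -> position (5-14) mod 26 = 17 -> R
  C (position 2) -> position (2-14) mod 26 = 14 -> O
  C (position 2) -> position (2-14) mod 26 = 14 -> O
  T (position 19) -> position (19-14) mod 26 = 5 -> F
Decrypted message: PROOF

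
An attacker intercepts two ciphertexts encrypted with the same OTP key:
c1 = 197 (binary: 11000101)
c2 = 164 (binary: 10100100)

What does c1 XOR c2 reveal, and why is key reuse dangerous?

Step 1: c1 XOR c2 = (m1 XOR k) XOR (m2 XOR k).
Step 2: By XOR associativity/commutativity: = m1 XOR m2 XOR k XOR k = m1 XOR m2.
Step 3: 11000101 XOR 10100100 = 01100001 = 97.
Step 4: The key cancels out! An attacker learns m1 XOR m2 = 97, revealing the relationship between plaintexts.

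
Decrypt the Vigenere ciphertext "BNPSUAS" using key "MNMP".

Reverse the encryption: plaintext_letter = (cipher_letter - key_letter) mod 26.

Step 1: Extend key: MNMPMNM
Step 2: Decrypt each letter (c - k) mod 26:
  B(1) - M(12) = (1-12) mod 26 = 15 = P
  N(13) - N(13) = (13-13) mod 26 = 0 = A
  P(15) - M(12) = (15-12) mod 26 = 3 = D
  S(18) - P(15) = (18-15) mod 26 = 3 = D
  U(20) - M(12) = (20-12) mod 26 = 8 = I
  A(0) - N(13) = (0-13) mod 26 = 13 = N
  S(18) - M(12) = (18-12) mod 26 = 6 = G
Plaintext: PADDING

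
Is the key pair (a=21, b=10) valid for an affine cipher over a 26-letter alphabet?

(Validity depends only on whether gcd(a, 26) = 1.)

Step 1: Compute gcd(21, 26).
Step 2: gcd(21, 26) = 1.
Since gcd = 1, 21 is coprime with 26, so it is a valid key.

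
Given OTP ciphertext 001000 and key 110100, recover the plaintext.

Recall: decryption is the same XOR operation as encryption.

Step 1: XOR ciphertext with key:
  Ciphertext: 001000
  Key:        110100
  XOR:        111100
Step 2: Plaintext = 111100 = 60 in decimal.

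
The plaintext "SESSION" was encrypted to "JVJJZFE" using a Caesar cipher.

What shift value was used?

Step 1: Compare first letters: S (position 18) -> J (position 9).
Step 2: Shift = (9 - 18) mod 26 = 17.
The shift value is 17.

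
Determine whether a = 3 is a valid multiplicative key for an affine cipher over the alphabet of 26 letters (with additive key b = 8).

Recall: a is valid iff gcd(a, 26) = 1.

Step 1: Compute gcd(3, 26).
Step 2: gcd(3, 26) = 1.
Since gcd = 1, 3 is coprime with 26, so it is a valid key.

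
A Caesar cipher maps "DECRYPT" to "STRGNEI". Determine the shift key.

Step 1: Compare first letters: D (position 3) -> S (position 18).
Step 2: Shift = (18 - 3) mod 26 = 15.
The shift value is 15.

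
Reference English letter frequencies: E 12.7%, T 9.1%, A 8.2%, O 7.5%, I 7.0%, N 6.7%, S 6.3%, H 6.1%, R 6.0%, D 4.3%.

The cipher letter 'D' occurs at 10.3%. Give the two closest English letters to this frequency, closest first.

Step 1: Observed frequency of 'D' is 10.3%.
Step 2: Compute distances to each reference frequency and sort:
  T (9.1%): difference = 1.2% <-- BEST
  A (8.2%): difference = 2.1% <-- RUNNER-UP
  E (12.7%): difference = 2.4%
  O (7.5%): difference = 2.8%
  I (7.0%): difference = 3.3%
Step 3: Most likely is 'T' (9.1%, diff 1.2%); second most likely is 'A' (8.2%, diff 2.1%).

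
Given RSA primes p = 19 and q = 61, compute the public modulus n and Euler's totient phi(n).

Step 1: n = p * q = 19 * 61 = 1159.
Step 2: phi(n) = (p-1)(q-1) = 18 * 60 = 1080.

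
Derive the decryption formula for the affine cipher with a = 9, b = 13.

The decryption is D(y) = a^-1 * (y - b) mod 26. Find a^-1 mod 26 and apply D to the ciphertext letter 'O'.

Step 1: Find a^-1, the modular inverse of 9 mod 26.
Step 2: We need 9 * a^-1 = 1 (mod 26).
Step 3: 9 * 3 = 27 = 1 * 26 + 1, so a^-1 = 3.
Step 4: D(y) = 3(y - 13) mod 26.
Step 5: Apply to 'O' (y = 14): D(14) = 3 * (14 - 13) mod 26 = 3 * 1 mod 26 = 3 -> 'D'.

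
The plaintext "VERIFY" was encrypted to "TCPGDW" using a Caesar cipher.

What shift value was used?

Step 1: Compare first letters: V (position 21) -> T (position 19).
Step 2: Shift = (19 - 21) mod 26 = 24.
The shift value is 24.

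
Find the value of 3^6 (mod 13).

Step 1: Compute 3^6 mod 13 step by step, reducing modulo 13 at each step.
  3^1 mod 13 = 3
  3^2 mod 13 = (3 * 3) mod 13 = 9
  3^3 mod 13 = (9 * 3) mod 13 = 1
  3^4 mod 13 = (1 * 3) mod 13 = 3
  3^5 mod 13 = (3 * 3) mod 13 = 9
  3^6 mod 13 = (9 * 3) mod 13 = 1
Step 2: Result = 1.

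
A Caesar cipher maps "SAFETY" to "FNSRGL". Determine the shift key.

Step 1: Compare first letters: S (position 18) -> F (position 5).
Step 2: Shift = (5 - 18) mod 26 = 13.
The shift value is 13.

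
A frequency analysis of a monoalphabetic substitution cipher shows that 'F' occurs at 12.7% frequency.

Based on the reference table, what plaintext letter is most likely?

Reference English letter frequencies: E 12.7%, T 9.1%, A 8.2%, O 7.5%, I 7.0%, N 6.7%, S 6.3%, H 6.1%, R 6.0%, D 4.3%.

Step 1: The observed frequency is 12.7%.
Step 2: Compare with English frequencies:
  E: 12.7% (difference: 0.0%) <-- closest
  T: 9.1% (difference: 3.6%)
  A: 8.2% (difference: 4.5%)
  O: 7.5% (difference: 5.2%)
  I: 7.0% (difference: 5.7%)
  N: 6.7% (difference: 6.0%)
  S: 6.3% (difference: 6.4%)
  H: 6.1% (difference: 6.6%)
  R: 6.0% (difference: 6.7%)
  D: 4.3% (difference: 8.4%)
Step 3: 'F' most likely represents 'E' (frequency 12.7%).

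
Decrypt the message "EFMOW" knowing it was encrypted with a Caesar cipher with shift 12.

Step 1: Reverse the shift by subtracting 12 from each letter position.
  E (position 4) -> position (4-12) mod 26 = 18 -> S
  F (position 5) -> position (5-12) mod 26 = 19 -> T
  M (position 12) -> position (12-12) mod 26 = 0 -> A
  O (position 14) -> position (14-12) mod 26 = 2 -> C
  W (position 22) -> position (22-12) mod 26 = 10 -> K
Decrypted message: STACK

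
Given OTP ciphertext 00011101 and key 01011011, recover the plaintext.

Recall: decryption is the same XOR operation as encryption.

Step 1: XOR ciphertext with key:
  Ciphertext: 00011101
  Key:        01011011
  XOR:        01000110
Step 2: Plaintext = 01000110 = 70 in decimal.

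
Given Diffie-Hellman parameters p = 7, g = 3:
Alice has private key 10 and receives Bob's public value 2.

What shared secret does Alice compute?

Step 1: s = B^a mod p = 2^10 mod 7.
  2^1 mod 7 = 2
  2^2 mod 7 = (2 * 2) mod 7 = 4
  2^3 mod 7 = (4 * 2) mod 7 = 1
  2^4 mod 7 = (1 * 2) mod 7 = 2
  2^5 mod 7 = (2 * 2) mod 7 = 4
  2^6 mod 7 = (4 * 2) mod 7 = 1
  2^7 mod 7 = (1 * 2) mod 7 = 2
  2^8 mod 7 = (2 * 2) mod 7 = 4
  2^9 mod 7 = (4 * 2) mod 7 = 1
  2^10 mod 7 = (1 * 2) mod 7 = 2
Result: shared secret = 2.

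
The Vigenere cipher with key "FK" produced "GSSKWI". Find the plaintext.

Step 1: Extend key: FKFKFK
Step 2: Decrypt each letter (c - k) mod 26:
  G(6) - F(5) = (6-5) mod 26 = 1 = B
  S(18) - K(10) = (18-10) mod 26 = 8 = I
  S(18) - F(5) = (18-5) mod 26 = 13 = N
  K(10) - K(10) = (10-10) mod 26 = 0 = A
  W(22) - F(5) = (22-5) mod 26 = 17 = R
  I(8) - K(10) = (8-10) mod 26 = 24 = Y
Plaintext: BINARY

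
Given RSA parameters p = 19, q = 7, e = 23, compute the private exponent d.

Step 1: n = 19 * 7 = 133.
Step 2: phi(n) = 18 * 6 = 108.
Step 3: Find d such that 23 * d = 1 (mod 108).
Step 4: d = 23^(-1) mod 108 = 47.
Verification: 23 * 47 = 1081 = 10 * 108 + 1.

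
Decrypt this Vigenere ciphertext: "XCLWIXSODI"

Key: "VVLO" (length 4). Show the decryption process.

Step 1: Key 'VVLO' has length 4. Extended key: VVLOVVLOVV
Step 2: Decrypt each position:
  X(23) - V(21) = 2 = C
  C(2) - V(21) = 7 = H
  L(11) - L(11) = 0 = A
  W(22) - O(14) = 8 = I
  I(8) - V(21) = 13 = N
  X(23) - V(21) = 2 = C
  S(18) - L(11) = 7 = H
  O(14) - O(14) = 0 = A
  D(3) - V(21) = 8 = I
  I(8) - V(21) = 13 = N
Plaintext: CHAINCHAIN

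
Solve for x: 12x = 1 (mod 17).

Step 1: We need x such that 12 * x = 1 (mod 17).
Step 2: Using the extended Euclidean algorithm or trial:
  12 * 10 = 120 = 7 * 17 + 1.
Step 3: Since 120 mod 17 = 1, the inverse is x = 10.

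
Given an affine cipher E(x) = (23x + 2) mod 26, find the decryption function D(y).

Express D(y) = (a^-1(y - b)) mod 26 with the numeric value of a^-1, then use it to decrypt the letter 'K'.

Step 1: Find a^-1, the modular inverse of 23 mod 26.
Step 2: We need 23 * a^-1 = 1 (mod 26).
Step 3: 23 * 17 = 391 = 15 * 26 + 1, so a^-1 = 17.
Step 4: D(y) = 17(y - 2) mod 26.
Step 5: Apply to 'K' (y = 10): D(10) = 17 * (10 - 2) mod 26 = 17 * 8 mod 26 = 6 -> 'G'.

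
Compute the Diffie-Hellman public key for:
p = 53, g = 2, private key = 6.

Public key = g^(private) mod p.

Step 1: A = g^a mod p = 2^6 mod 53.
  2^1 mod 53 = 2
  2^2 mod 53 = (2 * 2) mod 53 = 4
  2^3 mod 53 = (4 * 2) mod 53 = 8
  2^4 mod 53 = (8 * 2) mod 53 = 16
  2^5 mod 53 = (16 * 2) mod 53 = 32
  2^6 mod 53 = (32 * 2) mod 53 = 11
Result: A = 11.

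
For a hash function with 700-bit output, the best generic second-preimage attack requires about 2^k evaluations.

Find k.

Step 1: The hash has a 700-bit output.
Step 2: Second-preimage resistance means: given a specific input x, it should be infeasible to find a different y with h(y) = h(x).
With a 700-bit output, a generic search for a second preimage costs about 2^700 evaluations (each trial matches the fixed target with probability 2^-700).
Step 3: Security level = 700 bits.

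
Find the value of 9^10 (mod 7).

Step 1: Compute 9^10 mod 7 step by step, reducing modulo 7 at each step.
  9^1 mod 7 = 2
  9^2 mod 7 = (2 * 9) mod 7 = 4
  9^3 mod 7 = (4 * 9) mod 7 = 1
  9^4 mod 7 = (1 * 9) mod 7 = 2
  9^5 mod 7 = (2 * 9) mod 7 = 4
  9^6 mod 7 = (4 * 9) mod 7 = 1
  9^7 mod 7 = (1 * 9) mod 7 = 2
  9^8 mod 7 = (2 * 9) mod 7 = 4
  9^9 mod 7 = (4 * 9) mod 7 = 1
  9^10 mod 7 = (1 * 9) mod 7 = 2
Step 2: Result = 2.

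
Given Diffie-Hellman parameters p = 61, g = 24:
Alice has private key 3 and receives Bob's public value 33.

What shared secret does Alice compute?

Step 1: s = B^a mod p = 33^3 mod 61.
  33^1 mod 61 = 33
  33^2 mod 61 = (33 * 33) mod 61 = 52
  33^3 mod 61 = (52 * 33) mod 61 = 8
Result: shared secret = 8.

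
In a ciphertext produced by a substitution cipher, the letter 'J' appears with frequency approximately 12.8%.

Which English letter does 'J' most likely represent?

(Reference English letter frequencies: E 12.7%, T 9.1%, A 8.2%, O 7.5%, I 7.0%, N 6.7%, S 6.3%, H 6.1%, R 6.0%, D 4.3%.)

Step 1: The observed frequency is 12.8%.
Step 2: Compare with English frequencies:
  E: 12.7% (difference: 0.1%) <-- closest
  T: 9.1% (difference: 3.7%)
  A: 8.2% (difference: 4.6%)
  O: 7.5% (difference: 5.3%)
  I: 7.0% (difference: 5.8%)
  N: 6.7% (difference: 6.1%)
  S: 6.3% (difference: 6.5%)
  H: 6.1% (difference: 6.7%)
  R: 6.0% (difference: 6.8%)
  D: 4.3% (difference: 8.5%)
Step 3: 'J' most likely represents 'E' (frequency 12.7%).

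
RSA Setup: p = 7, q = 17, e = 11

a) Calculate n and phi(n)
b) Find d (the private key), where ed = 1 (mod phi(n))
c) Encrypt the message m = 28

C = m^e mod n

Step 1: n = 7 * 17 = 119.
Step 2: phi(n) = (7-1)(17-1) = 6 * 16 = 96.
Step 3: Find d = 11^(-1) mod 96 = 35.
  Verify: 11 * 35 = 385 = 1 (mod 96).
Step 4: C = 28^11 mod 119 = 63.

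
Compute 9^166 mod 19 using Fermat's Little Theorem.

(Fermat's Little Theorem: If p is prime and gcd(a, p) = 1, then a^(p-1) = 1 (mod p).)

Step 1: Since 19 is prime, by Fermat's Little Theorem: 9^18 = 1 (mod 19).
Step 2: Reduce exponent: 166 mod 18 = 4.
Step 3: So 9^166 = 9^4 (mod 19).
Step 4: 9^4 mod 19 = 6.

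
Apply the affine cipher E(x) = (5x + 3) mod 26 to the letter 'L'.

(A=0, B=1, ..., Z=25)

Step 1: Convert 'L' to number: x = 11.
Step 2: E(11) = (5 * 11 + 3) mod 26 = 58 mod 26 = 6.
Step 3: Convert 6 back to letter: G.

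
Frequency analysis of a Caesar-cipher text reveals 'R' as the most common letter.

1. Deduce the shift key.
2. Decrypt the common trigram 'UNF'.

Step 1: In English, 'E' is the most frequent letter (12.7%).
Step 2: The most frequent ciphertext letter is 'R' (position 17).
Step 3: Shift = (17 - 4) mod 26 = 13.
Step 4: Decrypt 'UNF' by shifting back 13:
  U -> H
  N -> A
  F -> S
Step 5: 'UNF' decrypts to 'HAS'.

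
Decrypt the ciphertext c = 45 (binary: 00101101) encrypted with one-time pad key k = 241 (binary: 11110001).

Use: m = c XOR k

Step 1: XOR ciphertext with key:
  Ciphertext: 00101101
  Key:        11110001
  XOR:        11011100
Step 2: Plaintext = 11011100 = 220 in decimal.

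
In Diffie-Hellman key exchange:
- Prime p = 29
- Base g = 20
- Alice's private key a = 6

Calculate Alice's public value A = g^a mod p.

Step 1: A = g^a mod p = 20^6 mod 29.
  20^1 mod 29 = 20
  20^2 mod 29 = (20 * 20) mod 29 = 23
  20^3 mod 29 = (23 * 20) mod 29 = 25
  20^4 mod 29 = (25 * 20) mod 29 = 7
  20^5 mod 29 = (7 * 20) mod 29 = 24
  20^6 mod 29 = (24 * 20) mod 29 = 16
Result: A = 16.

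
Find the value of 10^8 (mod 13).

Step 1: Compute 10^8 mod 13 step by step, reducing modulo 13 at each step.
  10^1 mod 13 = 10
  10^2 mod 13 = (10 * 10) mod 13 = 9
  10^3 mod 13 = (9 * 10) mod 13 = 12
  10^4 mod 13 = (12 * 10) mod 13 = 3
  10^5 mod 13 = (3 * 10) mod 13 = 4
  10^6 mod 13 = (4 * 10) mod 13 = 1
  10^7 mod 13 = (1 * 10) mod 13 = 10
  10^8 mod 13 = (10 * 10) mod 13 = 9
Step 2: Result = 9.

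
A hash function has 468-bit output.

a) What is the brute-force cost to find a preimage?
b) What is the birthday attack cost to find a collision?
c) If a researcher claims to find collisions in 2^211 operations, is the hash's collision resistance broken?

Step 1: Preimage resistance requires brute-force of 2^468 operations.
Step 2: Collision resistance (birthday bound) = 2^(468/2) = 2^234.
Step 3: The claimed attack costs 2^211 operations.
Step 4: Since 2^211 < 2^234, the claimed attack beats the generic birthday bound, so collision resistance is broken.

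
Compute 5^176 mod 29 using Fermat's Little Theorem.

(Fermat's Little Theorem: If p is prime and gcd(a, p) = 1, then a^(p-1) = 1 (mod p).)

Step 1: Since 29 is prime, by Fermat's Little Theorem: 5^28 = 1 (mod 29).
Step 2: Reduce exponent: 176 mod 28 = 8.
Step 3: So 5^176 = 5^8 (mod 29).
Step 4: 5^8 mod 29 = 24.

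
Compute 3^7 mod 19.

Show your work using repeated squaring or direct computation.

Step 1: Compute 3^7 mod 19 step by step, reducing modulo 19 at each step.
  3^1 mod 19 = 3
  3^2 mod 19 = (3 * 3) mod 19 = 9
  3^3 mod 19 = (9 * 3) mod 19 = 8
  3^4 mod 19 = (8 * 3) mod 19 = 5
  3^5 mod 19 = (5 * 3) mod 19 = 15
  3^6 mod 19 = (15 * 3) mod 19 = 7
  3^7 mod 19 = (7 * 3) mod 19 = 2
Step 2: Result = 2.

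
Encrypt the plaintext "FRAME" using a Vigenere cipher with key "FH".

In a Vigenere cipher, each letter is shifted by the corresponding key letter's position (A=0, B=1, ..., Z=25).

Step 1: Repeat key to match plaintext length:
  Plaintext: FRAME
  Key:       FHFHF
Step 2: Encrypt each letter:
  F(5) + F(5) = (5+5) mod 26 = 10 = K
  R(17) + H(7) = (17+7) mod 26 = 24 = Y
  A(0) + F(5) = (0+5) mod 26 = 5 = F
  M(12) + H(7) = (12+7) mod 26 = 19 = T
  E(4) + F(5) = (4+5) mod 26 = 9 = J
Ciphertext: KYFTJ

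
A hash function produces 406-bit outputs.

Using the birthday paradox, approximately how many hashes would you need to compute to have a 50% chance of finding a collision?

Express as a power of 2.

Step 1: The birthday paradox gives collision probability ~50% after sqrt(2^n) = 2^(n/2) hashes.
Step 2: For 406-bit output: 2^(406/2) = 2^203.
Step 3: Approximately 2^203 hash computations needed.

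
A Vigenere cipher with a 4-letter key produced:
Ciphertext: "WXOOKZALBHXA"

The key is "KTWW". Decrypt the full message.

Step 1: Key 'KTWW' has length 4. Extended key: KTWWKTWWKTWW
Step 2: Decrypt each position:
  W(22) - K(10) = 12 = M
  X(23) - T(19) = 4 = E
  O(14) - W(22) = 18 = S
  O(14) - W(22) = 18 = S
  K(10) - K(10) = 0 = A
  Z(25) - T(19) = 6 = G
  A(0) - W(22) = 4 = E
  L(11) - W(22) = 15 = P
  B(1) - K(10) = 17 = R
  H(7) - T(19) = 14 = O
  X(23) - W(22) = 1 = B
  A(0) - W(22) = 4 = E
Plaintext: MESSAGEPROBE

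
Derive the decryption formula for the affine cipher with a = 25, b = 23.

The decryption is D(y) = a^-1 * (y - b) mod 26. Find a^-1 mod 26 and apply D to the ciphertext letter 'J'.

Step 1: Find a^-1, the modular inverse of 25 mod 26.
Step 2: We need 25 * a^-1 = 1 (mod 26).
Step 3: 25 * 25 = 625 = 24 * 26 + 1, so a^-1 = 25.
Step 4: D(y) = 25(y - 23) mod 26.
Step 5: Apply to 'J' (y = 9): D(9) = 25 * (9 - 23) mod 26 = 25 * -14 mod 26 = 14 -> 'O'.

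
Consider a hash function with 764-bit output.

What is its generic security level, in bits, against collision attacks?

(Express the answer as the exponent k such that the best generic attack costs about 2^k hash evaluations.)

Step 1: The hash has a 764-bit output.
Step 2: Collision resistance means it should be infeasible to find any x != y with h(x) = h(y).
By the birthday bound, a generic collision search succeeds after about sqrt(2^764) = 2^(764/2) = 2^382 evaluations.
Step 3: Security level = 382 bits.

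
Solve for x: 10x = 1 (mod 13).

Step 1: We need x such that 10 * x = 1 (mod 13).
Step 2: Using the extended Euclidean algorithm or trial:
  10 * 4 = 40 = 3 * 13 + 1.
Step 3: Since 40 mod 13 = 1, the inverse is x = 4.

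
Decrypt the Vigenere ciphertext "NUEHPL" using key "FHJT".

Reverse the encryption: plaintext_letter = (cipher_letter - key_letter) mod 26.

Step 1: Extend key: FHJTFH
Step 2: Decrypt each letter (c - k) mod 26:
  N(13) - F(5) = (13-5) mod 26 = 8 = I
  U(20) - H(7) = (20-7) mod 26 = 13 = N
  E(4) - J(9) = (4-9) mod 26 = 21 = V
  H(7) - T(19) = (7-19) mod 26 = 14 = O
  P(15) - F(5) = (15-5) mod 26 = 10 = K
  L(11) - H(7) = (11-7) mod 26 = 4 = E
Plaintext: INVOKE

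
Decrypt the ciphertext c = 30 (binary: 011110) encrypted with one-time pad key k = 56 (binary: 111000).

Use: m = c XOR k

Step 1: XOR ciphertext with key:
  Ciphertext: 011110
  Key:        111000
  XOR:        100110
Step 2: Plaintext = 100110 = 38 in decimal.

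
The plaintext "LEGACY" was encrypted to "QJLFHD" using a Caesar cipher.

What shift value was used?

Step 1: Compare first letters: L (position 11) -> Q (position 16).
Step 2: Shift = (16 - 11) mod 26 = 5.
The shift value is 5.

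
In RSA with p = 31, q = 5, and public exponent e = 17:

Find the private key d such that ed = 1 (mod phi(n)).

Step 1: n = 31 * 5 = 155.
Step 2: phi(n) = 30 * 4 = 120.
Step 3: Find d such that 17 * d = 1 (mod 120).
Step 4: d = 17^(-1) mod 120 = 113.
Verification: 17 * 113 = 1921 = 16 * 120 + 1.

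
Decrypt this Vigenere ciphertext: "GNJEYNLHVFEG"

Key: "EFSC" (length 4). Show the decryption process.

Step 1: Key 'EFSC' has length 4. Extended key: EFSCEFSCEFSC
Step 2: Decrypt each position:
  G(6) - E(4) = 2 = C
  N(13) - F(5) = 8 = I
  J(9) - S(18) = 17 = R
  E(4) - C(2) = 2 = C
  Y(24) - E(4) = 20 = U
  N(13) - F(5) = 8 = I
  L(11) - S(18) = 19 = T
  H(7) - C(2) = 5 = F
  V(21) - E(4) = 17 = R
  F(5) - F(5) = 0 = A
  E(4) - S(18) = 12 = M
  G(6) - C(2) = 4 = E
Plaintext: CIRCUITFRAME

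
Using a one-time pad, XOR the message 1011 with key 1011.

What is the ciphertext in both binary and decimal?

Step 1: Write out the XOR operation bit by bit:
  Message: 1011
  Key:     1011
  XOR:     0000
Step 2: Convert to decimal: 0000 = 0.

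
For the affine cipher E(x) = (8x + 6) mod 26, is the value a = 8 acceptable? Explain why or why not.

Step 1: Compute gcd(8, 26).
Step 2: gcd(8, 26) = 2.
Since gcd = 2 != 1, 8 shares a common factor with 26, so it cannot be used.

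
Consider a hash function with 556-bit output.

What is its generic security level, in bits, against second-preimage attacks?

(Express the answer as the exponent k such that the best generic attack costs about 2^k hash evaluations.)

Step 1: The hash has a 556-bit output.
Step 2: Second-preimage resistance means: given a specific input x, it should be infeasible to find a different y with h(y) = h(x).
With a 556-bit output, a generic search for a second preimage costs about 2^556 evaluations (each trial matches the fixed target with probability 2^-556).
Step 3: Security level = 556 bits.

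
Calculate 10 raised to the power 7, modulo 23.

Step 1: Compute 10^7 mod 23 step by step, reducing modulo 23 at each step.
  10^1 mod 23 = 10
  10^2 mod 23 = (10 * 10) mod 23 = 8
  10^3 mod 23 = (8 * 10) mod 23 = 11
  10^4 mod 23 = (11 * 10) mod 23 = 18
  10^5 mod 23 = (18 * 10) mod 23 = 19
  10^6 mod 23 = (19 * 10) mod 23 = 6
  10^7 mod 23 = (6 * 10) mod 23 = 14
Step 2: Result = 14.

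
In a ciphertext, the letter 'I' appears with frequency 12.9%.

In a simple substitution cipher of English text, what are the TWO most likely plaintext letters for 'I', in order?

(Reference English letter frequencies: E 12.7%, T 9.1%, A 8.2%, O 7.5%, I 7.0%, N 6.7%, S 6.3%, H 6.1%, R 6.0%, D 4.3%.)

Step 1: Observed frequency of 'I' is 12.9%.
Step 2: Compute distances to each reference frequency and sort:
  E (12.7%): difference = 0.2% <-- BEST
  T (9.1%): difference = 3.8% <-- RUNNER-UP
  A (8.2%): difference = 4.7%
  O (7.5%): difference = 5.4%
  I (7.0%): difference = 5.9%
Step 3: Most likely is 'E' (12.7%, diff 0.2%); second most likely is 'T' (9.1%, diff 3.8%).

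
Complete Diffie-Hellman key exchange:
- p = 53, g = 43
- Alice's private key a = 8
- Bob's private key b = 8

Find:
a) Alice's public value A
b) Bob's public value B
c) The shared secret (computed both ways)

Step 1: A = g^a mod p = 43^8 mod 53 = 24.
Step 2: B = g^b mod p = 43^8 mod 53 = 24.
Step 3: Alice computes s = B^a mod p = 24^8 mod 53 = 16.
Step 4: Bob computes s = A^b mod p = 24^8 mod 53 = 16.
Both sides agree: shared secret = 16.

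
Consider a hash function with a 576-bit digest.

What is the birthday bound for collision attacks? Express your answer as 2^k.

Step 1: The birthday paradox gives collision probability ~50% after sqrt(2^n) = 2^(n/2) hashes.
Step 2: For 576-bit output: 2^(576/2) = 2^288.
Step 3: Approximately 2^288 hash computations needed.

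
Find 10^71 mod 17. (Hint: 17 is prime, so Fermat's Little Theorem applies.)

Step 1: Since 17 is prime, by Fermat's Little Theorem: 10^16 = 1 (mod 17).
Step 2: Reduce exponent: 71 mod 16 = 7.
Step 3: So 10^71 = 10^7 (mod 17).
Step 4: 10^7 mod 17 = 5.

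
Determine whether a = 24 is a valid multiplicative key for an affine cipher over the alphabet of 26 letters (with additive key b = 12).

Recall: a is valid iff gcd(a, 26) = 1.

Step 1: Compute gcd(24, 26).
Step 2: gcd(24, 26) = 2.
Since gcd = 2 != 1, 24 shares a common factor with 26, so it cannot be used.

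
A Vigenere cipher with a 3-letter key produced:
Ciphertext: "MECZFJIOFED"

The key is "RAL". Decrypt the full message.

Step 1: Key 'RAL' has length 3. Extended key: RALRALRALRA
Step 2: Decrypt each position:
  M(12) - R(17) = 21 = V
  E(4) - A(0) = 4 = E
  C(2) - L(11) = 17 = R
  Z(25) - R(17) = 8 = I
  F(5) - A(0) = 5 = F
  J(9) - L(11) = 24 = Y
  I(8) - R(17) = 17 = R
  O(14) - A(0) = 14 = O
  F(5) - L(11) = 20 = U
  E(4) - R(17) = 13 = N
  D(3) - A(0) = 3 = D
Plaintext: VERIFYROUND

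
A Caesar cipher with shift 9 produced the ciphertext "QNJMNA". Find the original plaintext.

Step 1: Reverse the shift by subtracting 9 from each letter position.
  Q (position 16) -> position (16-9) mod 26 = 7 -> H
  N (position 13) -> position (13-9) mod 26 = 4 -> E
  J (position 9) -> position (9-9) mod 26 = 0 -> A
  M (position 12) -> position (12-9) mod 26 = 3 -> D
  N (position 13) -> position (13-9) mod 26 = 4 -> E
  A (position 0) -> position (0-9) mod 26 = 17 -> R
Decrypted message: HEADER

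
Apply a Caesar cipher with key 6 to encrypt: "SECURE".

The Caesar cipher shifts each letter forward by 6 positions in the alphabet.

Step 1: For each letter, shift forward by 6 positions (mod 26).
  S (position 18) -> position (18+6) mod 26 = 24 -> Y
  E (position 4) -> position (4+6) mod 26 = 10 -> K
  C (position 2) -> position (2+6) mod 26 = 8 -> I
  U (position 20) -> position (20+6) mod 26 = 0 -> A
  R (position 17) -> position (17+6) mod 26 = 23 -> X
  E (position 4) -> position (4+6) mod 26 = 10 -> K
Result: YKIAXK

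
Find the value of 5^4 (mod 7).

Step 1: Compute 5^4 mod 7 step by step, reducing modulo 7 at each step.
  5^1 mod 7 = 5
  5^2 mod 7 = (5 * 5) mod 7 = 4
  5^3 mod 7 = (4 * 5) mod 7 = 6
  5^4 mod 7 = (6 * 5) mod 7 = 2
Step 2: Result = 2.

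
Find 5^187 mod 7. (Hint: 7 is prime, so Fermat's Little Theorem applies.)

Step 1: Since 7 is prime, by Fermat's Little Theorem: 5^6 = 1 (mod 7).
Step 2: Reduce exponent: 187 mod 6 = 1.
Step 3: So 5^187 = 5^1 (mod 7).
Step 4: 5^1 mod 7 = 5.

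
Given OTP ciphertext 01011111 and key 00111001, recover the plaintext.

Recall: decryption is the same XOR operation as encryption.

Step 1: XOR ciphertext with key:
  Ciphertext: 01011111
  Key:        00111001
  XOR:        01100110
Step 2: Plaintext = 01100110 = 102 in decimal.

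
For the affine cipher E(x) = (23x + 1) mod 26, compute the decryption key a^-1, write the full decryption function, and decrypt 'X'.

Step 1: Find a^-1, the modular inverse of 23 mod 26.
Step 2: We need 23 * a^-1 = 1 (mod 26).
Step 3: 23 * 17 = 391 = 15 * 26 + 1, so a^-1 = 17.
Step 4: D(y) = 17(y - 1) mod 26.
Step 5: Apply to 'X' (y = 23): D(23) = 17 * (23 - 1) mod 26 = 17 * 22 mod 26 = 10 -> 'K'.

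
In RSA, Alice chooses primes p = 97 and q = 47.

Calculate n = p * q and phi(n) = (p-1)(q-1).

Step 1: n = p * q = 97 * 47 = 4559.
Step 2: phi(n) = (p-1)(q-1) = 96 * 46 = 4416.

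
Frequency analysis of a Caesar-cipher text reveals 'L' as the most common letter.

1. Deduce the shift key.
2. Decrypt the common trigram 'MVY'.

Step 1: In English, 'E' is the most frequent letter (12.7%).
Step 2: The most frequent ciphertext letter is 'L' (position 11).
Step 3: Shift = (11 - 4) mod 26 = 7.
Step 4: Decrypt 'MVY' by shifting back 7:
  M -> F
  V -> O
  Y -> R
Step 5: 'MVY' decrypts to 'FOR'.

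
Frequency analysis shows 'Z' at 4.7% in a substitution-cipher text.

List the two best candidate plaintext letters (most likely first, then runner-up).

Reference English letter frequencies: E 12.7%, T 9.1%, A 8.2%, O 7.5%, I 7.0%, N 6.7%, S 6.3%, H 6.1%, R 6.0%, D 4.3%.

Step 1: Observed frequency of 'Z' is 4.7%.
Step 2: Compute distances to each reference frequency and sort:
  D (4.3%): difference = 0.4% <-- BEST
  R (6.0%): difference = 1.3% <-- RUNNER-UP
  H (6.1%): difference = 1.4%
  S (6.3%): difference = 1.6%
  N (6.7%): difference = 2.0%
Step 3: Most likely is 'D' (4.3%, diff 0.4%); second most likely is 'R' (6.0%, diff 1.3%).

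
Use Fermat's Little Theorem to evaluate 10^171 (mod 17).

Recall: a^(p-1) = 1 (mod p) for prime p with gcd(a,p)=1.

Step 1: Since 17 is prime, by Fermat's Little Theorem: 10^16 = 1 (mod 17).
Step 2: Reduce exponent: 171 mod 16 = 11.
Step 3: So 10^171 = 10^11 (mod 17).
Step 4: 10^11 mod 17 = 3.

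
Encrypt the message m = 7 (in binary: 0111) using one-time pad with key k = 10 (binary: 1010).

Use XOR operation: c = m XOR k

Step 1: Write out the XOR operation bit by bit:
  Message: 0111
  Key:     1010
  XOR:     1101
Step 2: Convert to decimal: 1101 = 13.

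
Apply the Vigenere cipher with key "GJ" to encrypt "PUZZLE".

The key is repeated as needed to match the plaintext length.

Step 1: Repeat key to match plaintext length:
  Plaintext: PUZZLE
  Key:       GJGJGJ
Step 2: Encrypt each letter:
  P(15) + G(6) = (15+6) mod 26 = 21 = V
  U(20) + J(9) = (20+9) mod 26 = 3 = D
  Z(25) + G(6) = (25+6) mod 26 = 5 = F
  Z(25) + J(9) = (25+9) mod 26 = 8 = I
  L(11) + G(6) = (11+6) mod 26 = 17 = R
  E(4) + J(9) = (4+9) mod 26 = 13 = N
Ciphertext: VDFIRN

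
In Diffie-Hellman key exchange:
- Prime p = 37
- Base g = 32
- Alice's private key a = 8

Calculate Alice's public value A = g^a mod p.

Step 1: A = g^a mod p = 32^8 mod 37.
  32^1 mod 37 = 32
  32^2 mod 37 = (32 * 32) mod 37 = 25
  32^3 mod 37 = (25 * 32) mod 37 = 23
  32^4 mod 37 = (23 * 32) mod 37 = 33
  32^5 mod 37 = (33 * 32) mod 37 = 20
  32^6 mod 37 = (20 * 32) mod 37 = 11
  32^7 mod 37 = (11 * 32) mod 37 = 19
  32^8 mod 37 = (19 * 32) mod 37 = 16
Result: A = 16.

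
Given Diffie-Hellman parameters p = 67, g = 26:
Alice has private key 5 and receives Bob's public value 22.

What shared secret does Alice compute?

Step 1: s = B^a mod p = 22^5 mod 67.
  22^1 mod 67 = 22
  22^2 mod 67 = (22 * 22) mod 67 = 15
  22^3 mod 67 = (15 * 22) mod 67 = 62
  22^4 mod 67 = (62 * 22) mod 67 = 24
  22^5 mod 67 = (24 * 22) mod 67 = 59
Result: shared secret = 59.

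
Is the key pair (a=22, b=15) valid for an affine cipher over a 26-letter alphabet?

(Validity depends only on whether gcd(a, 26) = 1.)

Step 1: Compute gcd(22, 26).
Step 2: gcd(22, 26) = 2.
Since gcd = 2 != 1, 22 shares a common factor with 26, so it cannot be used.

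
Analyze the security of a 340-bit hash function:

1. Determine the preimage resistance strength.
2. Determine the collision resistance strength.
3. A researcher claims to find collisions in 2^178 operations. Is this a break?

Step 1: Preimage resistance requires brute-force of 2^340 operations.
Step 2: Collision resistance (birthday bound) = 2^(340/2) = 2^170.
Step 3: The claimed attack costs 2^178 operations.
Step 4: Since 2^178 >= 2^170, the claimed attack is no faster than the generic birthday attack, so this does not break collision resistance.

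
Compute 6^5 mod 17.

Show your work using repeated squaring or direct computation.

Step 1: Compute 6^5 mod 17 step by step, reducing modulo 17 at each step.
  6^1 mod 17 = 6
  6^2 mod 17 = (6 * 6) mod 17 = 2
  6^3 mod 17 = (2 * 6) mod 17 = 12
  6^4 mod 17 = (12 * 6) mod 17 = 4
  6^5 mod 17 = (4 * 6) mod 17 = 7
Step 2: Result = 7.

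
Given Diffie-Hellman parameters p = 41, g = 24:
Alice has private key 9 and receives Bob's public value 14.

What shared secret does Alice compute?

Step 1: s = B^a mod p = 14^9 mod 41.
  14^1 mod 41 = 14
  14^2 mod 41 = (14 * 14) mod 41 = 32
  14^3 mod 41 = (32 * 14) mod 41 = 38
  14^4 mod 41 = (38 * 14) mod 41 = 40
  14^5 mod 41 = (40 * 14) mod 41 = 27
  14^6 mod 41 = (27 * 14) mod 41 = 9
  14^7 mod 41 = (9 * 14) mod 41 = 3
  14^8 mod 41 = (3 * 14) mod 41 = 1
  14^9 mod 41 = (1 * 14) mod 41 = 14
Result: shared secret = 14.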